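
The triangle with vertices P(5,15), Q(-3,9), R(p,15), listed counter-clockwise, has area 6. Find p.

The doubled signed area Σ (x_i y_{i+1} − x_{i+1} y_i) is linear in p.
With p=0 it equals -30; the coefficient of p is 6 (from the two edges through R).
So 6·p + -30 = 2·6 = 12 ⇒ p = 7.

7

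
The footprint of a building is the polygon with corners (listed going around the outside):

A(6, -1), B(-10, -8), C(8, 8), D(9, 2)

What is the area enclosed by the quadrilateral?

Apply the shoelace (surveyor's) formula: 2A = Σ (x_i·y_{i+1} − x_{i+1}·y_i), indices taken mod 4.
A→B: (6)(-8) − (-10)(-1) = -58
B→C: (-10)(8) − (8)(-8) = -16
C→D: (8)(2) − (9)(8) = -56
D→A: (9)(-1) − (6)(2) = -21
Σ = -151
Area = |Σ|/2 = 75.5.

75.5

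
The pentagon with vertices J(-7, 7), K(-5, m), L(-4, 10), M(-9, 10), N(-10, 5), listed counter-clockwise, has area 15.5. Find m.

The doubled signed area Σ (x_i y_{i+1} − x_{i+1} y_i) is linear in m.
With m=0 it equals 55; the coefficient of m is -3 (from the two edges through K).
So -3·m + 55 = 2·15.5 = 31 ⇒ m = 8.

8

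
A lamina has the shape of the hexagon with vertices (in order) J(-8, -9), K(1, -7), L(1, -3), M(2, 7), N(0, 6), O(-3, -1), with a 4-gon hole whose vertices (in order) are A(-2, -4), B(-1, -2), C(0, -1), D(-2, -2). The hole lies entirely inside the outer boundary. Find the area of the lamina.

64

Outer boundary:
Apply the shoelace formula: 2A = Σ (x_i·y_{i+1} − x_{i+1}·y_i), indices taken mod 6.
Cross-terms: 65, 4, 13, 12, 18, 19  ⇒  Σ = 131
Area = |Σ|/2 = 65.5.
Hole:
Apply the surveyor's formula: 2A = Σ (x_i·y_{i+1} − x_{i+1}·y_i), indices taken mod 4.
A→B: (-2)(-2) − (-1)(-4) = 0
B→C: (-1)(-1) − (0)(-2) = 1
C→D: (0)(-2) − (-2)(-1) = -2
D→A: (-2)(-4) − (-2)(-2) = 4
Σ = 3
Area = |Σ|/2 = 1.5.
Net area = 65.5 − 1.5 = 64.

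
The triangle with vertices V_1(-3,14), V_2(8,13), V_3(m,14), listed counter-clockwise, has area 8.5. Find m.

The doubled signed area Σ (x_i y_{i+1} − x_{i+1} y_i) is linear in m.
With m=0 it equals 3; the coefficient of m is 1 (from the two edges through V_3).
So 1·m + 3 = 2·8.5 = 17 ⇒ m = 14.

14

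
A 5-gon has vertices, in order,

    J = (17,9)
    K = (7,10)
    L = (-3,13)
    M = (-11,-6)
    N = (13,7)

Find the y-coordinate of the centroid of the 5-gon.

Apply Gauss's area formula. First the cross-terms c_i = x_i·y_{i+1} − x_{i+1}·y_i:
  107, 121, 161, 1, -2  ⇒  2A = 388, A = 194.
Then Σ (y_i + y_{i+1})·c_i = 5912, so ȳ = 5912 / (6·194) = 1478/291.

1478/291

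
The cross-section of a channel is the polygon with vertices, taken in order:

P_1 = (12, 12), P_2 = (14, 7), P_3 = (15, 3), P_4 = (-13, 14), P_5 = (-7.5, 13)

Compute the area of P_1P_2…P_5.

104

Cross-terms: -84, -63, 249, -64, -246  ⇒  Σ = -208
Area = |Σ|/2 = 104.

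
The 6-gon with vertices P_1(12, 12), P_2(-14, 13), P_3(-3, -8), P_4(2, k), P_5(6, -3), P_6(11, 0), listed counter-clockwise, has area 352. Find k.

The doubled signed area Σ (x_i y_{i+1} − x_{i+1} y_i) is linear in k.
With k=0 it equals 650; the coefficient of k is -9 (from the two edges through P_4).
So -9·k + 650 = 2·352 = 704 ⇒ k = -6.

-6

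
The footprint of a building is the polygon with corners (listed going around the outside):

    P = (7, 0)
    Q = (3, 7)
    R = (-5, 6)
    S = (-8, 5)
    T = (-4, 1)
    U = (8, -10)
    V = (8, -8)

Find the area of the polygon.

120.5

Σ = (49) + (53) + (23) + (12) + (32) + (16) + (56) = 241
Area = |Σ|/2 = 120.5.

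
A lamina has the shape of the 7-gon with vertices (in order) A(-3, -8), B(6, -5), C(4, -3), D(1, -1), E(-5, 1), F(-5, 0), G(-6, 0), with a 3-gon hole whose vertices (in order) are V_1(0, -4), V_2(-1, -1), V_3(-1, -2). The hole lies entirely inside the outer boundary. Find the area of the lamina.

Outer boundary:
Apply the surveyor's formula: 2A = Σ (x_i·y_{i+1} − x_{i+1}·y_i), indices taken mod 7.
Σ = (63) + (2) + (-1) + (-4) + (5) + (0) + (48) = 113
Area = |Σ|/2 = 56.5.
Hole:
Apply the surveyor's formula: 2A = Σ (x_i·y_{i+1} − x_{i+1}·y_i), indices taken mod 3.
Σ = (-4) + (1) + (4) = 1
Area = |Σ|/2 = 0.5.
Net area = 56.5 − 0.5 = 56.

56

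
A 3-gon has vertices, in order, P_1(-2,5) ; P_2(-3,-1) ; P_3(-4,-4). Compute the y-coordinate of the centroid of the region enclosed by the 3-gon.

0

Apply the shoelace (surveyor's) formula. First the cross-terms c_i = x_i·y_{i+1} − x_{i+1}·y_i:
  17, 8, -28  ⇒  2A = -3, A = -1.5.
Then Σ (y_i + y_{i+1})·c_i = 0, so ȳ = 0 / (6·(-1.5)) = 0.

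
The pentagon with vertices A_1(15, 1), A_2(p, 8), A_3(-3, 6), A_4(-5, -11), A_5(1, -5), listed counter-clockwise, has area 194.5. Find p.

14

The doubled signed area Σ (x_i y_{i+1} − x_{i+1} y_i) is linear in p.
With p=0 it equals 319; the coefficient of p is 5 (from the two edges through A_2).
So 5·p + 319 = 2·194.5 = 389 ⇒ p = 14.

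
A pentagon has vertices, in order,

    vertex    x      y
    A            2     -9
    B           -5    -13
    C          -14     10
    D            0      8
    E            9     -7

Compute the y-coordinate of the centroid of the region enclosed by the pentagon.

-207/277

Apply the shoelace formula. First the cross-terms c_i = x_i·y_{i+1} − x_{i+1}·y_i:
  -71, -232, -112, -72, -67  ⇒  2A = -554, A = -277.
Then Σ (y_i + y_{i+1})·c_i = 1242, so ȳ = 1242 / (6·(-277)) = -207/277.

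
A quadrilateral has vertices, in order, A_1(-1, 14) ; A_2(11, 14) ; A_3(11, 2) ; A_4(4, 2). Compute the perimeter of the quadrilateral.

44

|A_1A_2| = √((12)² + (0)²) = √144 = 12
|A_2A_3| = √((0)² + (-12)²) = √144 = 12
|A_3A_4| = √((-7)² + (0)²) = √49 = 7
|A_4A_1| = √((-5)² + (12)²) = √169 = 13
Perimeter = 12 + 12 + 7 + 13 = 44.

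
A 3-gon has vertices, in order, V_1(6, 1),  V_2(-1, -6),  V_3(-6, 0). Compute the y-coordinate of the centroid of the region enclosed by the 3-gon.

Apply the shoelace (surveyor's) formula. First the cross-terms c_i = x_i·y_{i+1} − x_{i+1}·y_i:
  -35, -36, -6  ⇒  2A = -77, A = -38.5.
Then Σ (y_i + y_{i+1})·c_i = 385, so ȳ = 385 / (6·(-38.5)) = -5/3.

-5/3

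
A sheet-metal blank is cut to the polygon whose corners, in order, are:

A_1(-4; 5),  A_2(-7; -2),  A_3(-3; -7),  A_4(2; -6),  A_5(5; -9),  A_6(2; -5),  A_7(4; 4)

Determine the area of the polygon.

93.5

Σ = (43) + (43) + (32) + (12) + (-7) + (28) + (36) = 187
Area = |Σ|/2 = 93.5.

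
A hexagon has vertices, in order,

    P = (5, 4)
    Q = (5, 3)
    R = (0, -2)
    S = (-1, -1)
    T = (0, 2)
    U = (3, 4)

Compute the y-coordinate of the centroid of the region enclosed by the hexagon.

Apply the shoelace (surveyor's) formula. First the cross-terms c_i = x_i·y_{i+1} − x_{i+1}·y_i:
  -5, -10, -2, -2, -6, -8  ⇒  2A = -33, A = -16.5.
Then Σ (y_i + y_{i+1})·c_i = -141, so ȳ = -141 / (6·(-16.5)) = 47/33.

47/33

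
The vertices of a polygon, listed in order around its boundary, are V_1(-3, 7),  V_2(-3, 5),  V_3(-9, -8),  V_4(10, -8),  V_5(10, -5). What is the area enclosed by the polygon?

156

Cross-terms: 6, 69, 152, 30, 55  ⇒  Σ = 312
Area = |Σ|/2 = 156.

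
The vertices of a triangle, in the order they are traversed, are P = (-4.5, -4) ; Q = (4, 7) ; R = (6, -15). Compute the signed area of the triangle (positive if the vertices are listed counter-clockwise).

-104.5

Apply the shoelace (surveyor's) formula: 2A = Σ (x_i·y_{i+1} − x_{i+1}·y_i), indices taken mod 3.
Σ = (-15.5) + (-102) + (-91.5) = -209
Signed area = Σ/2 = -104.5 (negative ⇒ clockwise traversal).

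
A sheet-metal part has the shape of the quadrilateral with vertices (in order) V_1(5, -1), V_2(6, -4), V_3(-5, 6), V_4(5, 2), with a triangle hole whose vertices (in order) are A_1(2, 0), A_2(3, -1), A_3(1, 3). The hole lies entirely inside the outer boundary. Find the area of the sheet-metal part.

Outer boundary:
Apply the shoelace (surveyor's) formula: 2A = Σ (x_i·y_{i+1} − x_{i+1}·y_i), indices taken mod 4.
Cross-terms: -14, 16, -40, -15  ⇒  Σ = -53
Area = |Σ|/2 = 26.5.
Hole:
Apply the surveyor's formula: 2A = Σ (x_i·y_{i+1} − x_{i+1}·y_i), indices taken mod 3.
Σ = (-2) + (10) + (-6) = 2
Area = |Σ|/2 = 1.
Net area = 26.5 − 1 = 25.5.

25.5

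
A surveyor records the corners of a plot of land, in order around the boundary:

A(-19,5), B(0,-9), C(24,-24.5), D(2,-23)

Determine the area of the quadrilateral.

271.5

Apply the shoelace formula: 2A = Σ (x_i·y_{i+1} − x_{i+1}·y_i), indices taken mod 4.
A→B: (-19)(-9) − (0)(5) = 171
B→C: (0)(-24.5) − (24)(-9) = 216
C→D: (24)(-23) − (2)(-24.5) = -503
D→A: (2)(5) − (-19)(-23) = -427
Σ = -543
Area = |Σ|/2 = 271.5.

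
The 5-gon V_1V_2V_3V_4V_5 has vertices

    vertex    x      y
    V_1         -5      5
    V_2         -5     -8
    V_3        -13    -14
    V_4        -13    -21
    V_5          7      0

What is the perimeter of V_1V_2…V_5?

|V_1V_2| = √((0)² + (-13)²) = √169 = 13
|V_2V_3| = √((-8)² + (-6)²) = √100 = 10
|V_3V_4| = √((0)² + (-7)²) = √49 = 7
|V_4V_5| = √((20)² + (21)²) = √841 = 29
|V_5V_1| = √((-12)² + (5)²) = √169 = 13
Perimeter = 13 + 10 + 7 + 29 + 13 = 72.

72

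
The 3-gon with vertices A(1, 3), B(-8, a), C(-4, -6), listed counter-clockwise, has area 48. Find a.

The doubled signed area Σ (x_i y_{i+1} − x_{i+1} y_i) is linear in a.
With a=0 it equals 66; the coefficient of a is 5 (from the two edges through B).
So 5·a + 66 = 2·48 = 96 ⇒ a = 6.

6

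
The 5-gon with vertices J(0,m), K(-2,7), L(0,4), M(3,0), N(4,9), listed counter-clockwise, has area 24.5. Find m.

Write out the shoelace sum; only the two edges meeting at J involve m:
2·Area = [(4·m − 0·9) + (0·7 − (-2)·m)] + 7
       = 6·m + 7 = 49
⇒ m = 7.

7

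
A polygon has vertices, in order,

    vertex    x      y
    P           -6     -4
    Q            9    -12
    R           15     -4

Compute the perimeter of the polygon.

|PQ| = √((15)² + (-8)²) = √289 = 17
|QR| = √((6)² + (8)²) = √100 = 10
|RP| = √((-21)² + (0)²) = √441 = 21
Perimeter = 17 + 10 + 21 = 48.

48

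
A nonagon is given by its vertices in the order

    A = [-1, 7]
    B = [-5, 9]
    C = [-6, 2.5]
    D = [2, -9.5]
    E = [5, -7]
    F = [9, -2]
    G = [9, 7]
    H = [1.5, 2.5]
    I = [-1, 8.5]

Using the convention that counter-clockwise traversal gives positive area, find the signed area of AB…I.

157.875

A→B: (-1)(9) − (-5)(7) = 26
B→C: (-5)(2.5) − (-6)(9) = 41.5
C→D: (-6)(-9.5) − (2)(2.5) = 52
D→E: (2)(-7) − (5)(-9.5) = 33.5
E→F: (5)(-2) − (9)(-7) = 53
F→G: (9)(7) − (9)(-2) = 81
G→H: (9)(2.5) − (1.5)(7) = 12
H→I: (1.5)(8.5) − (-1)(2.5) = 15.25
I→A: (-1)(7) − (-1)(8.5) = 1.5
Σ = 315.75
Signed area = Σ/2 = 157.875 (positive ⇒ counter-clockwise traversal).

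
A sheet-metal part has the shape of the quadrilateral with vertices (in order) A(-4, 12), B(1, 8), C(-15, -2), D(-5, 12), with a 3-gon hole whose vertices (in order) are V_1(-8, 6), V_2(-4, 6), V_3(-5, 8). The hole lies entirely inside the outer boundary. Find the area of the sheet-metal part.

Outer boundary:
Σ = (-44) + (118) + (-190) + (-12) = -128
Area = |Σ|/2 = 64.
Hole:
Apply the shoelace formula: 2A = Σ (x_i·y_{i+1} − x_{i+1}·y_i), indices taken mod 3.
Σ = (-24) + (-2) + (34) = 8
Area = |Σ|/2 = 4.
Net area = 64 − 4 = 60.

60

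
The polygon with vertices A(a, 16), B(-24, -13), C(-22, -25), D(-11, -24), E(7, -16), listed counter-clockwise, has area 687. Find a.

Write out the shoelace sum; only the two edges meeting at A involve a:
2·Area = [(7·16 − a·(-16)) + (a·(-13) − (-24)·16)] + 911
       = 3·a + 1407 = 1374
⇒ a = -11.

-11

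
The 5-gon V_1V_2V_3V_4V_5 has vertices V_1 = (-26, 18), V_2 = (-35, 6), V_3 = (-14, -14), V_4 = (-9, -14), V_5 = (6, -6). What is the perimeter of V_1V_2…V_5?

|V_1V_2| = √((-9)² + (-12)²) = √225 = 15
|V_2V_3| = √((21)² + (-20)²) = √841 = 29
|V_3V_4| = √((5)² + (0)²) = √25 = 5
|V_4V_5| = √((15)² + (8)²) = √289 = 17
|V_5V_1| = √((-32)² + (24)²) = √1600 = 40
Perimeter = 15 + 29 + 5 + 17 + 40 = 106.

106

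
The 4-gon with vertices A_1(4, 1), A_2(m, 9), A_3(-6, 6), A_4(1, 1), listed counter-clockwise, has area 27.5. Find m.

-4

The doubled signed area Σ (x_i y_{i+1} − x_{i+1} y_i) is linear in m.
With m=0 it equals 75; the coefficient of m is 5 (from the two edges through A_2).
So 5·m + 75 = 2·27.5 = 55 ⇒ m = -4.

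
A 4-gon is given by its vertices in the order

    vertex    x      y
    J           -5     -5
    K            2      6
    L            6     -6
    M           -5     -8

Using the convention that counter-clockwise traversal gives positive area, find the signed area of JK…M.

Apply the shoelace formula: 2A = Σ (x_i·y_{i+1} − x_{i+1}·y_i), indices taken mod 4.
Σ = (-20) + (-48) + (-78) + (-15) = -161
Signed area = Σ/2 = -80.5 (negative ⇒ clockwise traversal).

-80.5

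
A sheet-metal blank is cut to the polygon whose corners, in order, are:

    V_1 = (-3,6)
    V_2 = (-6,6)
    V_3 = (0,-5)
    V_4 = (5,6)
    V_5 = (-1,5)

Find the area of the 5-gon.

56.5

Apply Gauss's area formula: 2A = Σ (x_i·y_{i+1} − x_{i+1}·y_i), indices taken mod 5.
Σ = (18) + (30) + (25) + (31) + (9) = 113
Area = |Σ|/2 = 56.5.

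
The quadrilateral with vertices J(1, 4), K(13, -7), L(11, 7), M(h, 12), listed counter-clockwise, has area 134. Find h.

-13

Write out the shoelace sum; only the two edges meeting at M involve h:
2·Area = [(11·12 − h·7) + (h·4 − 1·12)] + 109
       = -3·h + 229 = 268
⇒ h = -13.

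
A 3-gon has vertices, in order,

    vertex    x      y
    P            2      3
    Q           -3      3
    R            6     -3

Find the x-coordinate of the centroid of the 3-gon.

5/3

Apply Gauss's area formula. First the cross-terms c_i = x_i·y_{i+1} − x_{i+1}·y_i:
  15, -9, 24  ⇒  2A = 30, A = 15.
Then Σ (x_i + x_{i+1})·c_i = 150, so x̄ = 150 / (6·15) = 5/3.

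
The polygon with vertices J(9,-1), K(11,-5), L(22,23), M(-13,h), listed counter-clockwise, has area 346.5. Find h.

4

Write out the shoelace sum; only the two edges meeting at M involve h:
2·Area = [(22·h − (-13)·23) + ((-13)·(-1) − 9·h)] + 329
       = 13·h + 641 = 693
⇒ h = 4.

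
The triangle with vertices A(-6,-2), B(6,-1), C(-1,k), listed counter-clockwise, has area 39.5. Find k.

5

Write out the shoelace sum; only the two edges meeting at C involve k:
2·Area = [(6·k − (-1)·(-1)) + ((-1)·(-2) − (-6)·k)] + 18
       = 12·k + 19 = 79
⇒ k = 5.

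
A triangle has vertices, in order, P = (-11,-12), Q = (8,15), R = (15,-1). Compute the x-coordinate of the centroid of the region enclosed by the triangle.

4

Apply the shoelace formula. First the cross-terms c_i = x_i·y_{i+1} − x_{i+1}·y_i:
  -69, -233, -191  ⇒  2A = -493, A = -246.5.
Then Σ (x_i + x_{i+1})·c_i = -5916, so x̄ = -5916 / (6·(-246.5)) = 4.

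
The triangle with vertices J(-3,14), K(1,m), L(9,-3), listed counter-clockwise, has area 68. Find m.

Write out the shoelace sum; only the two edges meeting at K involve m:
2·Area = [((-3)·m − 1·14) + (1·(-3) − 9·m)] + 117
       = -12·m + 100 = 136
⇒ m = -3.

-3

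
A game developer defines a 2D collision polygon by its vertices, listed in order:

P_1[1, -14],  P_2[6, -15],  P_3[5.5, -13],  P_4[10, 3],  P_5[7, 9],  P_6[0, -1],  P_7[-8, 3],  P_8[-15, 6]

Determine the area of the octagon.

Apply the surveyor's formula: 2A = Σ (x_i·y_{i+1} − x_{i+1}·y_i), indices taken mod 8.
Cross-terms: 69, 4.5, 146.5, 69, -7, -8, -3, 204  ⇒  Σ = 475
Area = |Σ|/2 = 237.5.

237.5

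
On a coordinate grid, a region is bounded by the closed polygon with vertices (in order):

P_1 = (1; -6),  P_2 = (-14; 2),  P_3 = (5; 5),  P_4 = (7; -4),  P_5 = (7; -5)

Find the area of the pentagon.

Cross-terms: -82, -80, -55, -7, -37  ⇒  Σ = -261
Area = |Σ|/2 = 130.5.

130.5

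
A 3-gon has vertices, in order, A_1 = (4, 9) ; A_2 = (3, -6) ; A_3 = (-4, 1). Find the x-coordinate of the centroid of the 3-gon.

1

Apply the shoelace formula. First the cross-terms c_i = x_i·y_{i+1} − x_{i+1}·y_i:
  -51, -21, -40  ⇒  2A = -112, A = -56.
Then Σ (x_i + x_{i+1})·c_i = -336, so x̄ = -336 / (6·(-56)) = 1.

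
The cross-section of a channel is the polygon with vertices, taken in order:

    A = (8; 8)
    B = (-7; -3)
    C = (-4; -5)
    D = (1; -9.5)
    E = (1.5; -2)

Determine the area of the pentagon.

Cross-terms: 32, 23, 43, 12.25, 28  ⇒  Σ = 138.25
Area = |Σ|/2 = 69.125.

69.125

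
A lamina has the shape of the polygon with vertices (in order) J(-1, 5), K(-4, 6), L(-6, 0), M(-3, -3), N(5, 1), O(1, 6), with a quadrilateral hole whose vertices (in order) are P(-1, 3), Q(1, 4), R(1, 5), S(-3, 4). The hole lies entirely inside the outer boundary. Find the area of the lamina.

Outer boundary:
Apply the shoelace (surveyor's) formula: 2A = Σ (x_i·y_{i+1} − x_{i+1}·y_i), indices taken mod 6.
J→K: (-1)(6) − (-4)(5) = 14
K→L: (-4)(0) − (-6)(6) = 36
L→M: (-6)(-3) − (-3)(0) = 18
M→N: (-3)(1) − (5)(-3) = 12
N→O: (5)(6) − (1)(1) = 29
O→J: (1)(5) − (-1)(6) = 11
Σ = 120
Area = |Σ|/2 = 60.
Hole:
Apply the shoelace (surveyor's) formula: 2A = Σ (x_i·y_{i+1} − x_{i+1}·y_i), indices taken mod 4.
Σ = (-7) + (1) + (19) + (-5) = 8
Area = |Σ|/2 = 4.
Net area = 60 − 4 = 56.

56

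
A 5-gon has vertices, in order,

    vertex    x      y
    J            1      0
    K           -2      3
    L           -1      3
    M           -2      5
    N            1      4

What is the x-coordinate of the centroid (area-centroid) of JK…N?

-1/6

Apply the shoelace (surveyor's) formula. First the cross-terms c_i = x_i·y_{i+1} − x_{i+1}·y_i:
  3, -3, 1, -13, -4  ⇒  2A = -16, A = -8.
Then Σ (x_i + x_{i+1})·c_i = 8, so x̄ = 8 / (6·(-8)) = -1/6.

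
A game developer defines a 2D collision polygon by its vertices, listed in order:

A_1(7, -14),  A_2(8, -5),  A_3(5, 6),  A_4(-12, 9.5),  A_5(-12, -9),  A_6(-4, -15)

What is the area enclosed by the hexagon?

Apply the shoelace formula: 2A = Σ (x_i·y_{i+1} − x_{i+1}·y_i), indices taken mod 6.
Σ = (77) + (73) + (119.5) + (222) + (144) + (161) = 796.5
Area = |Σ|/2 = 398.25.

398.25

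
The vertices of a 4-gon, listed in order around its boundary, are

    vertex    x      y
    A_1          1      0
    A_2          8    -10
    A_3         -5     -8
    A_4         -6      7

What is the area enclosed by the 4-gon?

A_1→A_2: (1)(-10) − (8)(0) = -10
A_2→A_3: (8)(-8) − (-5)(-10) = -114
A_3→A_4: (-5)(7) − (-6)(-8) = -83
A_4→A_1: (-6)(0) − (1)(7) = -7
Σ = -214
Area = |Σ|/2 = 107.

107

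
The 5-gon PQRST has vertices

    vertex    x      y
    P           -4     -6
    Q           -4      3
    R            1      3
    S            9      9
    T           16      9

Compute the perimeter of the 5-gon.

|PQ| = √((0)² + (9)²) = √81 = 9
|QR| = √((5)² + (0)²) = √25 = 5
|RS| = √((8)² + (6)²) = √100 = 10
|ST| = √((7)² + (0)²) = √49 = 7
|TP| = √((-20)² + (-15)²) = √625 = 25
Perimeter = 9 + 5 + 10 + 7 + 25 = 56.

56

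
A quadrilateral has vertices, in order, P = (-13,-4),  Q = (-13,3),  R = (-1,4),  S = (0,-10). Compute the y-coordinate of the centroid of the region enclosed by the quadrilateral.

-29/15

Apply the shoelace formula. First the cross-terms c_i = x_i·y_{i+1} − x_{i+1}·y_i:
  -91, -49, 10, -130  ⇒  2A = -260, A = -130.
Then Σ (y_i + y_{i+1})·c_i = 1508, so ȳ = 1508 / (6·(-130)) = -29/15.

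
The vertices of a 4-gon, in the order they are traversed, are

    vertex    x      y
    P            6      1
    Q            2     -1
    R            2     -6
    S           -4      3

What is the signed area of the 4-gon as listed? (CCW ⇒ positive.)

Σ = (-8) + (-10) + (-18) + (-22) = -58
Signed area = Σ/2 = -29 (negative ⇒ clockwise traversal).

-29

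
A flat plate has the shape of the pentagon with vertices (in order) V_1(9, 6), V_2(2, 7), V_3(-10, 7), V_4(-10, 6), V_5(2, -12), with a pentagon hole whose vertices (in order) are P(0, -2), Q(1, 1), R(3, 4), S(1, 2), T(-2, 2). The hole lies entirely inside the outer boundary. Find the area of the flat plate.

Outer boundary:
Cross-terms: 51, 84, 10, 108, 120  ⇒  Σ = 373
Area = |Σ|/2 = 186.5.
Hole:
Σ = (2) + (1) + (2) + (6) + (4) = 15
Area = |Σ|/2 = 7.5.
Net area = 186.5 − 7.5 = 179.

179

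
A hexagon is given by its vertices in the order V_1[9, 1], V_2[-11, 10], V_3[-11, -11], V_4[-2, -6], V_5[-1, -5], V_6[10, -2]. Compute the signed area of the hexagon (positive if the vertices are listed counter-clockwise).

Apply Gauss's area formula: 2A = Σ (x_i·y_{i+1} − x_{i+1}·y_i), indices taken mod 6.
Σ = (101) + (231) + (44) + (4) + (52) + (28) = 460
Signed area = Σ/2 = 230 (positive ⇒ counter-clockwise traversal).

230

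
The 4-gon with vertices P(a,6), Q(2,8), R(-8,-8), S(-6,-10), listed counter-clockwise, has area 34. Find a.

2

Write out the shoelace sum; only the two edges meeting at P involve a:
2·Area = [((-6)·6 − a·(-10)) + (a·8 − 2·6)] + 80
       = 18·a + 32 = 68
⇒ a = 2.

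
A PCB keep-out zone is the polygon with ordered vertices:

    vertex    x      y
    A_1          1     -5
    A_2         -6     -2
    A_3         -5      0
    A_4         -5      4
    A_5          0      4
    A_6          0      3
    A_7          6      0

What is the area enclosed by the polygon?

Apply the shoelace (surveyor's) formula: 2A = Σ (x_i·y_{i+1} − x_{i+1}·y_i), indices taken mod 7.
Σ = (-32) + (-10) + (-20) + (-20) + (0) + (-18) + (-30) = -130
Area = |Σ|/2 = 65.

65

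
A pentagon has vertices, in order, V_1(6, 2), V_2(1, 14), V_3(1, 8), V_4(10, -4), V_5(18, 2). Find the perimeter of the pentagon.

|V_1V_2| = √((-5)² + (12)²) = √169 = 13
|V_2V_3| = √((0)² + (-6)²) = √36 = 6
|V_3V_4| = √((9)² + (-12)²) = √225 = 15
|V_4V_5| = √((8)² + (6)²) = √100 = 10
|V_5V_1| = √((-12)² + (0)²) = √144 = 12
Perimeter = 13 + 6 + 15 + 10 + 12 = 56.

56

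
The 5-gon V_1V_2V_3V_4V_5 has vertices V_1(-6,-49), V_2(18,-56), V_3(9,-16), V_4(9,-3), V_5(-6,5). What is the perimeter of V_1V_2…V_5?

|V_1V_2| = √((24)² + (-7)²) = √625 = 25
|V_2V_3| = √((-9)² + (40)²) = √1681 = 41
|V_3V_4| = √((0)² + (13)²) = √169 = 13
|V_4V_5| = √((-15)² + (8)²) = √289 = 17
|V_5V_1| = √((0)² + (-54)²) = √2916 = 54
Perimeter = 25 + 41 + 13 + 17 + 54 = 150.

150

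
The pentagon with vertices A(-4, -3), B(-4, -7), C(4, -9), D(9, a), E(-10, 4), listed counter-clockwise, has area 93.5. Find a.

The doubled signed area Σ (x_i y_{i+1} − x_{i+1} y_i) is linear in a.
With a=0 it equals 243; the coefficient of a is 14 (from the two edges through D).
So 14·a + 243 = 2·93.5 = 187 ⇒ a = -4.

-4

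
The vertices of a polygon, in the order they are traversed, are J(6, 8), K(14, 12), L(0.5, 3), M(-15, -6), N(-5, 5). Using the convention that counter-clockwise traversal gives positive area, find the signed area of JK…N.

Apply the shoelace formula: 2A = Σ (x_i·y_{i+1} − x_{i+1}·y_i), indices taken mod 5.
Cross-terms: -40, 36, 42, -105, -70  ⇒  Σ = -137
Signed area = Σ/2 = -68.5 (negative ⇒ clockwise traversal).

-68.5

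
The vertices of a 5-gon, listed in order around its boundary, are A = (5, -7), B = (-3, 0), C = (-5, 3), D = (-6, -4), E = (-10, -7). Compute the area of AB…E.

Cross-terms: -21, -9, 38, 2, 105  ⇒  Σ = 115
Area = |Σ|/2 = 57.5.

57.5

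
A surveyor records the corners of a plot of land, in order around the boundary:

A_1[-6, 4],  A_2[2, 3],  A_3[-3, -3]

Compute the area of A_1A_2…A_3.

Apply the surveyor's formula: 2A = Σ (x_i·y_{i+1} − x_{i+1}·y_i), indices taken mod 3.
Σ = (-26) + (3) + (-30) = -53
Area = |Σ|/2 = 26.5.

26.5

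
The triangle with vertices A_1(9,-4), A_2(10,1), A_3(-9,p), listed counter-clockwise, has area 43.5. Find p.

Write out the shoelace sum; only the two edges meeting at A_3 involve p:
2·Area = [(10·p − (-9)·1) + ((-9)·(-4) − 9·p)] + 49
       = 1·p + 94 = 87
⇒ p = -7.

-7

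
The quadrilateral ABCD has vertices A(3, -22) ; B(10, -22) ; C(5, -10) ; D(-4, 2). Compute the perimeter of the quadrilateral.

60

|AB| = √((7)² + (0)²) = √49 = 7
|BC| = √((-5)² + (12)²) = √169 = 13
|CD| = √((-9)² + (12)²) = √225 = 15
|DA| = √((7)² + (-24)²) = √625 = 25
Perimeter = 7 + 13 + 15 + 25 = 60.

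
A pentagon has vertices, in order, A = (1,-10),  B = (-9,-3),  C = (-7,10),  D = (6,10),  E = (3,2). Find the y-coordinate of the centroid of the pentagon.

133/72

Apply Gauss's area formula. First the cross-terms c_i = x_i·y_{i+1} − x_{i+1}·y_i:
  -93, -111, -130, -18, -32  ⇒  2A = -384, A = -192.
Then Σ (y_i + y_{i+1})·c_i = -2128, so ȳ = -2128 / (6·(-192)) = 133/72.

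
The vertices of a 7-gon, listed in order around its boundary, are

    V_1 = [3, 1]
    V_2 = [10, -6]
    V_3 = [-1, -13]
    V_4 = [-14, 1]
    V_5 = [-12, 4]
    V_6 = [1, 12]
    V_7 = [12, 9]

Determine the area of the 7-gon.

Apply the shoelace formula: 2A = Σ (x_i·y_{i+1} − x_{i+1}·y_i), indices taken mod 7.
V_1→V_2: (3)(-6) − (10)(1) = -28
V_2→V_3: (10)(-13) − (-1)(-6) = -136
V_3→V_4: (-1)(1) − (-14)(-13) = -183
V_4→V_5: (-14)(4) − (-12)(1) = -44
V_5→V_6: (-12)(12) − (1)(4) = -148
V_6→V_7: (1)(9) − (12)(12) = -135
V_7→V_1: (12)(1) − (3)(9) = -15
Σ = -689
Area = |Σ|/2 = 344.5.

344.5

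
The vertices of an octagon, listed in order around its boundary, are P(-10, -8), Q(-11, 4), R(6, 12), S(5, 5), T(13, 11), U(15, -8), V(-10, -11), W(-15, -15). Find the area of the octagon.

Apply Gauss's area formula: 2A = Σ (x_i·y_{i+1} − x_{i+1}·y_i), indices taken mod 8.
P→Q: (-10)(4) − (-11)(-8) = -128
Q→R: (-11)(12) − (6)(4) = -156
R→S: (6)(5) − (5)(12) = -30
S→T: (5)(11) − (13)(5) = -10
T→U: (13)(-8) − (15)(11) = -269
U→V: (15)(-11) − (-10)(-8) = -245
V→W: (-10)(-15) − (-15)(-11) = -15
W→P: (-15)(-8) − (-10)(-15) = -30
Σ = -883
Area = |Σ|/2 = 441.5.

441.5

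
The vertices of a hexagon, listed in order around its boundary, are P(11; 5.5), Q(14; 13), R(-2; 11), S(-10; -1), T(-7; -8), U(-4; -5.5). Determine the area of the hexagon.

Apply the surveyor's formula: 2A = Σ (x_i·y_{i+1} − x_{i+1}·y_i), indices taken mod 6.
Cross-terms: 66, 180, 112, 73, 6.5, 38.5  ⇒  Σ = 476
Area = |Σ|/2 = 238.

238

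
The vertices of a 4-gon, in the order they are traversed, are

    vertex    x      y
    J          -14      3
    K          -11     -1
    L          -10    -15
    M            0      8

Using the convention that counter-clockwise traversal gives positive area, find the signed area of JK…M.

J→K: (-14)(-1) − (-11)(3) = 47
K→L: (-11)(-15) − (-10)(-1) = 155
L→M: (-10)(8) − (0)(-15) = -80
M→J: (0)(3) − (-14)(8) = 112
Σ = 234
Signed area = Σ/2 = 117 (positive ⇒ counter-clockwise traversal).

117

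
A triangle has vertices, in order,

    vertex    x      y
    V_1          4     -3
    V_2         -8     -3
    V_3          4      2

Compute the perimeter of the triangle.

|V_1V_2| = √((-12)² + (0)²) = √144 = 12
|V_2V_3| = √((12)² + (5)²) = √169 = 13
|V_3V_1| = √((0)² + (-5)²) = √25 = 5
Perimeter = 12 + 13 + 5 = 30.

30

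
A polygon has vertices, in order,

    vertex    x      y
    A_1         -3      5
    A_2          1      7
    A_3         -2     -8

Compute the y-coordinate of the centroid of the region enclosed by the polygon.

4/3

Apply the surveyor's formula. First the cross-terms c_i = x_i·y_{i+1} − x_{i+1}·y_i:
  -26, 6, -34  ⇒  2A = -54, A = -27.
Then Σ (y_i + y_{i+1})·c_i = -216, so ȳ = -216 / (6·(-27)) = 4/3.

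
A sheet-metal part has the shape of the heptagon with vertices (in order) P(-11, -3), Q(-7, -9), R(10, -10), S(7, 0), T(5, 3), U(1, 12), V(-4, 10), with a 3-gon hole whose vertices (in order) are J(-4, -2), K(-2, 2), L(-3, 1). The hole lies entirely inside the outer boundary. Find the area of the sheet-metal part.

Outer boundary:
Apply the shoelace formula: 2A = Σ (x_i·y_{i+1} − x_{i+1}·y_i), indices taken mod 7.
Σ = (78) + (160) + (70) + (21) + (57) + (58) + (122) = 566
Area = |Σ|/2 = 283.
Hole:
Σ = (-12) + (4) + (10) = 2
Area = |Σ|/2 = 1.
Net area = 283 − 1 = 282.

282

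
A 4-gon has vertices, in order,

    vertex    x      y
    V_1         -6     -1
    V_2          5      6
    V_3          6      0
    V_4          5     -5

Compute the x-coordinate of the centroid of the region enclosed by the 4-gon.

5/3

Apply Gauss's area formula. First the cross-terms c_i = x_i·y_{i+1} − x_{i+1}·y_i:
  -31, -36, -30, -35  ⇒  2A = -132, A = -66.
Then Σ (x_i + x_{i+1})·c_i = -660, so x̄ = -660 / (6·(-66)) = 5/3.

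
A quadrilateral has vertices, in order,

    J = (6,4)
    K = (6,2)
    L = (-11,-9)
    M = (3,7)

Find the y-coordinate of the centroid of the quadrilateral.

13/62

Apply the surveyor's formula. First the cross-terms c_i = x_i·y_{i+1} − x_{i+1}·y_i:
  -12, -32, -50, -30  ⇒  2A = -124, A = -62.
Then Σ (y_i + y_{i+1})·c_i = -78, so ȳ = -78 / (6·(-62)) = 13/62.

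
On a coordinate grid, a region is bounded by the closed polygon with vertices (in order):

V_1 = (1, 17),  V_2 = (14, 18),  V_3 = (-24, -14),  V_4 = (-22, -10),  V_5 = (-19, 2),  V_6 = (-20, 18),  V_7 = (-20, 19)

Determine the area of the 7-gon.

Apply the shoelace (surveyor's) formula: 2A = Σ (x_i·y_{i+1} − x_{i+1}·y_i), indices taken mod 7.
Σ = (-220) + (236) + (-68) + (-234) + (-302) + (-20) + (-359) = -967
Area = |Σ|/2 = 483.5.

483.5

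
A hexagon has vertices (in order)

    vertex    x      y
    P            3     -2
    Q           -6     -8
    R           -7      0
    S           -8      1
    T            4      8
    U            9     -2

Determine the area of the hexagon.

129.5

Apply Gauss's area formula: 2A = Σ (x_i·y_{i+1} − x_{i+1}·y_i), indices taken mod 6.
P→Q: (3)(-8) − (-6)(-2) = -36
Q→R: (-6)(0) − (-7)(-8) = -56
R→S: (-7)(1) − (-8)(0) = -7
S→T: (-8)(8) − (4)(1) = -68
T→U: (4)(-2) − (9)(8) = -80
U→P: (9)(-2) − (3)(-2) = -12
Σ = -259
Area = |Σ|/2 = 129.5.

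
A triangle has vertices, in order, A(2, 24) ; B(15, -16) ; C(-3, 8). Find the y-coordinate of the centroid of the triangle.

Apply the surveyor's formula. First the cross-terms c_i = x_i·y_{i+1} − x_{i+1}·y_i:
  -392, 72, -88  ⇒  2A = -408, A = -204.
Then Σ (y_i + y_{i+1})·c_i = -6528, so ȳ = -6528 / (6·(-204)) = 16/3.

16/3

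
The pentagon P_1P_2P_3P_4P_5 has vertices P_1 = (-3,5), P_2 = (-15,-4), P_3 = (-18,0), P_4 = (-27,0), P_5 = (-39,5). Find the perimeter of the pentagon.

|P_1P_2| = √((-12)² + (-9)²) = √225 = 15
|P_2P_3| = √((-3)² + (4)²) = √25 = 5
|P_3P_4| = √((-9)² + (0)²) = √81 = 9
|P_4P_5| = √((-12)² + (5)²) = √169 = 13
|P_5P_1| = √((36)² + (0)²) = √1296 = 36
Perimeter = 15 + 5 + 9 + 13 + 36 = 78.

78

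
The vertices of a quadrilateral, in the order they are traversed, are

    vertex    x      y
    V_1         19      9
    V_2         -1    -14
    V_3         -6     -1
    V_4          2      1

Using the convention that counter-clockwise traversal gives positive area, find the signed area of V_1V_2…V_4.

-172.5

Cross-terms: -257, -83, -4, -1  ⇒  Σ = -345
Signed area = Σ/2 = -172.5 (negative ⇒ clockwise traversal).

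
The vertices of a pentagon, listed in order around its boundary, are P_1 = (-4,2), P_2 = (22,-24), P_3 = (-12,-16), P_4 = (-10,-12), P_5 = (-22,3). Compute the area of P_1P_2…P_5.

465

Apply Gauss's area formula: 2A = Σ (x_i·y_{i+1} − x_{i+1}·y_i), indices taken mod 5.
P_1→P_2: (-4)(-24) − (22)(2) = 52
P_2→P_3: (22)(-16) − (-12)(-24) = -640
P_3→P_4: (-12)(-12) − (-10)(-16) = -16
P_4→P_5: (-10)(3) − (-22)(-12) = -294
P_5→P_1: (-22)(2) − (-4)(3) = -32
Σ = -930
Area = |Σ|/2 = 465.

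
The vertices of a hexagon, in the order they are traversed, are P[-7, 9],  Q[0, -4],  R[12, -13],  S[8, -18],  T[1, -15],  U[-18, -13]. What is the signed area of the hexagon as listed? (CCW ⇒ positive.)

-337

Apply the shoelace (surveyor's) formula: 2A = Σ (x_i·y_{i+1} − x_{i+1}·y_i), indices taken mod 6.
Σ = (28) + (48) + (-112) + (-102) + (-283) + (-253) = -674
Signed area = Σ/2 = -337 (negative ⇒ clockwise traversal).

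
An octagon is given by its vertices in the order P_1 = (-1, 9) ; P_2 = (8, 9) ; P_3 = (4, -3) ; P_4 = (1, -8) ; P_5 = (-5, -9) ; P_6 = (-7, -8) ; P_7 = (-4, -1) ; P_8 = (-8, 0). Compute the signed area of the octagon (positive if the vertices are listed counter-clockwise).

-173.5

P_1→P_2: (-1)(9) − (8)(9) = -81
P_2→P_3: (8)(-3) − (4)(9) = -60
P_3→P_4: (4)(-8) − (1)(-3) = -29
P_4→P_5: (1)(-9) − (-5)(-8) = -49
P_5→P_6: (-5)(-8) − (-7)(-9) = -23
P_6→P_7: (-7)(-1) − (-4)(-8) = -25
P_7→P_8: (-4)(0) − (-8)(-1) = -8
P_8→P_1: (-8)(9) − (-1)(0) = -72
Σ = -347
Signed area = Σ/2 = -173.5 (negative ⇒ clockwise traversal).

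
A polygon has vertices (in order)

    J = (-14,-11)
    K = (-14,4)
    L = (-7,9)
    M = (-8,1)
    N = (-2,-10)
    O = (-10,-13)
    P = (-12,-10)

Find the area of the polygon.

Apply the shoelace formula: 2A = Σ (x_i·y_{i+1} − x_{i+1}·y_i), indices taken mod 7.
Σ = (-210) + (-98) + (65) + (82) + (-74) + (-56) + (-8) = -299
Area = |Σ|/2 = 149.5.

149.5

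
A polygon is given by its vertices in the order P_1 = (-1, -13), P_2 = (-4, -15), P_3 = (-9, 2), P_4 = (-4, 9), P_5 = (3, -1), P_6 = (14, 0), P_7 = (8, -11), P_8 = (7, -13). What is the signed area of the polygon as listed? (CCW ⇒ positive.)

Apply the shoelace (surveyor's) formula: 2A = Σ (x_i·y_{i+1} − x_{i+1}·y_i), indices taken mod 8.
Σ = (-37) + (-143) + (-73) + (-23) + (14) + (-154) + (-27) + (-104) = -547
Signed area = Σ/2 = -273.5 (negative ⇒ clockwise traversal).

-273.5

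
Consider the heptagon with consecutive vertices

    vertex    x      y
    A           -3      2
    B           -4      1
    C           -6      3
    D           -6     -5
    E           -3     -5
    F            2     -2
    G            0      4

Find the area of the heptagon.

49

Apply the shoelace formula: 2A = Σ (x_i·y_{i+1} − x_{i+1}·y_i), indices taken mod 7.
Σ = (5) + (-6) + (48) + (15) + (16) + (8) + (12) = 98
Area = |Σ|/2 = 49.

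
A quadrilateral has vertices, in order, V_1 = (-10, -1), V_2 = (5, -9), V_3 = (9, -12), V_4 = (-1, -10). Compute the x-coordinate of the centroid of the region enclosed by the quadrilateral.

-92/255

Apply the surveyor's formula. First the cross-terms c_i = x_i·y_{i+1} − x_{i+1}·y_i:
  95, 21, -102, -99  ⇒  2A = -85, A = -42.5.
Then Σ (x_i + x_{i+1})·c_i = 92, so x̄ = 92 / (6·(-42.5)) = -92/255.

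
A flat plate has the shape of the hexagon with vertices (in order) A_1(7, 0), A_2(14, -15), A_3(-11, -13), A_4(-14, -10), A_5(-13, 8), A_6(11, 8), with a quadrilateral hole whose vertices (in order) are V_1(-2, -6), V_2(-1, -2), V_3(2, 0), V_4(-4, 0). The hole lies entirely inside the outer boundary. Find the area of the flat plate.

494

Outer boundary:
Cross-terms: -105, -347, -72, -242, -192, -56  ⇒  Σ = -1014
Area = |Σ|/2 = 507.
Hole:
Σ = (-2) + (4) + (0) + (24) = 26
Area = |Σ|/2 = 13.
Net area = 507 − 13 = 494.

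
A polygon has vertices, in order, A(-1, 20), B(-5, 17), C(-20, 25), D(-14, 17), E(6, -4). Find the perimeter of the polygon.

|AB| = √((-4)² + (-3)²) = √25 = 5
|BC| = √((-15)² + (8)²) = √289 = 17
|CD| = √((6)² + (-8)²) = √100 = 10
|DE| = √((20)² + (-21)²) = √841 = 29
|EA| = √((-7)² + (24)²) = √625 = 25
Perimeter = 5 + 17 + 10 + 29 + 25 = 86.

86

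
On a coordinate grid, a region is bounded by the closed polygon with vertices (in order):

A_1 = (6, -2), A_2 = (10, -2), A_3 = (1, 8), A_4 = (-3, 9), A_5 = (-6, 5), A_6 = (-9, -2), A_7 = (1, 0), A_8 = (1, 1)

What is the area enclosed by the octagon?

107

Apply the surveyor's formula: 2A = Σ (x_i·y_{i+1} − x_{i+1}·y_i), indices taken mod 8.
A_1→A_2: (6)(-2) − (10)(-2) = 8
A_2→A_3: (10)(8) − (1)(-2) = 82
A_3→A_4: (1)(9) − (-3)(8) = 33
A_4→A_5: (-3)(5) − (-6)(9) = 39
A_5→A_6: (-6)(-2) − (-9)(5) = 57
A_6→A_7: (-9)(0) − (1)(-2) = 2
A_7→A_8: (1)(1) − (1)(0) = 1
A_8→A_1: (1)(-2) − (6)(1) = -8
Σ = 214
Area = |Σ|/2 = 107.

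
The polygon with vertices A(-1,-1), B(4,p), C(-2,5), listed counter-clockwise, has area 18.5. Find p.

6

Write out the shoelace sum; only the two edges meeting at B involve p:
2·Area = [((-1)·p − 4·(-1)) + (4·5 − (-2)·p)] + 7
       = 1·p + 31 = 37
⇒ p = 6.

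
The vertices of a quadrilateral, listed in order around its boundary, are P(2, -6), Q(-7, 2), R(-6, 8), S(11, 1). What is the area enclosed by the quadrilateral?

122

Apply Gauss's area formula: 2A = Σ (x_i·y_{i+1} − x_{i+1}·y_i), indices taken mod 4.
Σ = (-38) + (-44) + (-94) + (-68) = -244
Area = |Σ|/2 = 122.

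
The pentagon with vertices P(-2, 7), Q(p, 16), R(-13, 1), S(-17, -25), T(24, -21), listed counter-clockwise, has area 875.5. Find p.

The doubled signed area Σ (x_i y_{i+1} − x_{i+1} y_i) is linear in p.
With p=0 it equals 1601; the coefficient of p is -6 (from the two edges through Q).
So -6·p + 1601 = 2·875.5 = 1751 ⇒ p = -25.

-25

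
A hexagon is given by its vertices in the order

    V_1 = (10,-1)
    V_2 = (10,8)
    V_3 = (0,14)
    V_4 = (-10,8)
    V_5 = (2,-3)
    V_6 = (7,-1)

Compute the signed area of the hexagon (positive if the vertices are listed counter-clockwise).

Σ = (90) + (140) + (140) + (14) + (19) + (3) = 406
Signed area = Σ/2 = 203 (positive ⇒ counter-clockwise traversal).

203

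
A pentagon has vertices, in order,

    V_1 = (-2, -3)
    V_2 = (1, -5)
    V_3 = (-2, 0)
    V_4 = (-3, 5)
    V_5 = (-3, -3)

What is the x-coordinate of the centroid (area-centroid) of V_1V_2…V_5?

-28/15

Apply the shoelace formula. First the cross-terms c_i = x_i·y_{i+1} − x_{i+1}·y_i:
  13, -10, -10, 24, 3  ⇒  2A = 20, A = 10.
Then Σ (x_i + x_{i+1})·c_i = -112, so x̄ = -112 / (6·10) = -28/15.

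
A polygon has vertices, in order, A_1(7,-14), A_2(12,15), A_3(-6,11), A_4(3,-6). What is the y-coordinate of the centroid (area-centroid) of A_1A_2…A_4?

1010/249

Apply Gauss's area formula. First the cross-terms c_i = x_i·y_{i+1} − x_{i+1}·y_i:
  273, 222, 3, 0  ⇒  2A = 498, A = 249.
Then Σ (y_i + y_{i+1})·c_i = 6060, so ȳ = 6060 / (6·249) = 1010/249.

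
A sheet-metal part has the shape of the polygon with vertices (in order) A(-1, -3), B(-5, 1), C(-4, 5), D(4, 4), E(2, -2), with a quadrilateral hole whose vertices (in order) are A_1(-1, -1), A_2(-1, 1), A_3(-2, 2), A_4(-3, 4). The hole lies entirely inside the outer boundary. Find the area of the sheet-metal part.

47

Outer boundary:
Apply the shoelace formula: 2A = Σ (x_i·y_{i+1} − x_{i+1}·y_i), indices taken mod 5.
Σ = (-16) + (-21) + (-36) + (-16) + (-8) = -97
Area = |Σ|/2 = 48.5.
Hole:
Apply the shoelace (surveyor's) formula: 2A = Σ (x_i·y_{i+1} − x_{i+1}·y_i), indices taken mod 4.
Cross-terms: -2, 0, -2, 7  ⇒  Σ = 3
Area = |Σ|/2 = 1.5.
Net area = 48.5 − 1.5 = 47.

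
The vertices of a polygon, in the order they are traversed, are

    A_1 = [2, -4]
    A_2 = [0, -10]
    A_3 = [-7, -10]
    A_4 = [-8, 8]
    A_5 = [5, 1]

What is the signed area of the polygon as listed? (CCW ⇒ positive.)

-148

Σ = (-20) + (-70) + (-136) + (-48) + (-22) = -296
Signed area = Σ/2 = -148 (negative ⇒ clockwise traversal).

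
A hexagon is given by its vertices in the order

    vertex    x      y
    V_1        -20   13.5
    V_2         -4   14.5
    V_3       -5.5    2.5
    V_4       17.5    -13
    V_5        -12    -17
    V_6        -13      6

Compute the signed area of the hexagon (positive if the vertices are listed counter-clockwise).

Cross-terms: -236, 69.75, 27.75, -453.5, -293, -55.5  ⇒  Σ = -940.5
Signed area = Σ/2 = -470.25 (negative ⇒ clockwise traversal).

-470.25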